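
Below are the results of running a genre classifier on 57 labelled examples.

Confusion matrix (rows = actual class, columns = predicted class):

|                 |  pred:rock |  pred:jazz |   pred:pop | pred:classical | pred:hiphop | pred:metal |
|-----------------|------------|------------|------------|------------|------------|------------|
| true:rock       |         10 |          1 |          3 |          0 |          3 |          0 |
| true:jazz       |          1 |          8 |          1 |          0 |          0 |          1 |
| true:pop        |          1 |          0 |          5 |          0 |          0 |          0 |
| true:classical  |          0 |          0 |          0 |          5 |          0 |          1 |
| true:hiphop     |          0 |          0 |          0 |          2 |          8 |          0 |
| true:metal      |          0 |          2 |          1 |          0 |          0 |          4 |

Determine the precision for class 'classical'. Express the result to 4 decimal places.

0.7143

Treat 'classical' as positive and all other classes as negative.
precision = TP/(TP+FP).
classical: TP=5, FP=0+0+0+2+0=2 → 5/7 = 0.71429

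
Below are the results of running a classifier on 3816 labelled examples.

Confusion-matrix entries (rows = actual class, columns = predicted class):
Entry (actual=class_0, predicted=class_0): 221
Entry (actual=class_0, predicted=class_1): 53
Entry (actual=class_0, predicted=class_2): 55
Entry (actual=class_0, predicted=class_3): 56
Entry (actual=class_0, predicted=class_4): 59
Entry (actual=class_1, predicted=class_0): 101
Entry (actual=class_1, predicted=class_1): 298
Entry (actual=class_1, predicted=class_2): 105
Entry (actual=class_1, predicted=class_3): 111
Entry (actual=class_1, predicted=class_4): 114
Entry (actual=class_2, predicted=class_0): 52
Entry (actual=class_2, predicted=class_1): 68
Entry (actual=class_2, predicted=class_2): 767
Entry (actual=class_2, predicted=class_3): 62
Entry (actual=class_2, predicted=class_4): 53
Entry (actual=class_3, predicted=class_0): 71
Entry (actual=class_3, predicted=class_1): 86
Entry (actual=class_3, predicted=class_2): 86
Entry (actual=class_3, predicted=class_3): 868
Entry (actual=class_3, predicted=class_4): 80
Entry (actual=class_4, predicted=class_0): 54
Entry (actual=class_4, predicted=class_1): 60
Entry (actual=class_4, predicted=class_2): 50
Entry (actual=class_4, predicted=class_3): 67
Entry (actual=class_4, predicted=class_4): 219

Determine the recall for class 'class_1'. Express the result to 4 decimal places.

One-vs-rest for 'class_1': TP = diagonal; FP = other classes predicted 'class_1'; FN = 'class_1' predicted as other.
recall = TP/(TP+FN).
class_1: TP=298, FN=101+105+111+114=431 → 298/729 = 0.40878

0.4088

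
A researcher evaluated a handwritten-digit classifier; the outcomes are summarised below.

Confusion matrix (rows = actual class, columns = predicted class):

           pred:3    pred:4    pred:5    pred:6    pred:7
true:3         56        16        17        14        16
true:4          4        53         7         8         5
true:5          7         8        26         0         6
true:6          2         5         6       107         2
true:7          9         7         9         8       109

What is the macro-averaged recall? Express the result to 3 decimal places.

0.671

Per-class recall (TP/(TP+FN)):
  3: TP=56, FN=16+17+14+16=63 → 56/119 = 0.4706
  4: TP=53, FN=4+7+8+5=24 → 53/77 = 0.6883
  5: TP=26, FN=7+8+0+6=21 → 26/47 = 0.5532
  6: TP=107, FN=2+5+6+2=15 → 107/122 = 0.8770
  7: TP=109, FN=9+7+9+8=33 → 109/142 = 0.7676
Macro-recall = mean = (0.4706 + 0.6883 + 0.5532 + 0.8770 + 0.7676) / 5 = 0.671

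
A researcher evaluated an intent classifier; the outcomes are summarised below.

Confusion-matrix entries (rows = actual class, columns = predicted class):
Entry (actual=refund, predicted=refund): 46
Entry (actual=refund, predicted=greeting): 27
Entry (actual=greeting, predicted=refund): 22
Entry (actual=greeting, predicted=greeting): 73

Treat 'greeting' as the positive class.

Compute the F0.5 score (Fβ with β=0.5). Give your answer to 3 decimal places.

Fβ = (1+β²)·TP / ((1+β²)·TP + β²·FN + FP), with β²=1/4
= 1.25·73 / (1.25·73 + 0.25·22 + 27) = 0.737

0.737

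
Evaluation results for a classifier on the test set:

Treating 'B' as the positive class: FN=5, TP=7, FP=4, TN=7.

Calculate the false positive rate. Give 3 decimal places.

0.364

FPR = FP/(FP+TN) = 4/(4+7) = 0.364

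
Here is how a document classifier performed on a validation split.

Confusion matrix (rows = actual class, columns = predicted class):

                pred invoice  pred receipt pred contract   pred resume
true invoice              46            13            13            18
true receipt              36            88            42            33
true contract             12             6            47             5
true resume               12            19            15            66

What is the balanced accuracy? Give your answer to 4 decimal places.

0.5535

Balanced accuracy = mean of per-class recall.
  invoice: recall = 46/90 = 0.51111
  receipt: recall = 88/199 = 0.44221
  contract: recall = 47/70 = 0.67143
  resume: recall = 66/112 = 0.58929
Mean = (0.51111 + 0.44221 + 0.67143 + 0.58929) / 4 = 0.5535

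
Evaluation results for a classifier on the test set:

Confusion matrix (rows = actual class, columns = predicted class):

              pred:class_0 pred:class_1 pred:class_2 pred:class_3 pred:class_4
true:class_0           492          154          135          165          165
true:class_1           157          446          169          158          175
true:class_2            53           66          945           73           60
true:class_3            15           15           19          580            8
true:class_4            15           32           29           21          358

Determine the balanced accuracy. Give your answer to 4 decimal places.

0.6667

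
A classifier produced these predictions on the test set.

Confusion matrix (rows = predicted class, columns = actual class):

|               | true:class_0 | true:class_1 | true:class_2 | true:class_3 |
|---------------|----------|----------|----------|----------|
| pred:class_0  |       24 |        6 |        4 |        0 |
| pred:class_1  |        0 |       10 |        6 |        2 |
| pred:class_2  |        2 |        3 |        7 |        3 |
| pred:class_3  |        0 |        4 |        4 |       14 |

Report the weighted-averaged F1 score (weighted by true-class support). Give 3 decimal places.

Per-class F1 score (2·TP/(2·TP+FP+FN)):
  class_0: TP=24, FP=6+4+0=10, FN=0+2+0=2 → 48/60 = 0.8000
  class_1: TP=10, FP=0+6+2=8, FN=6+3+4=13 → 20/41 = 0.4878
  class_2: TP=7, FP=2+3+3=8, FN=4+6+4=14 → 14/36 = 0.3889
  class_3: TP=14, FP=0+4+4=8, FN=0+2+3=5 → 28/41 = 0.6829
Weighted-F1 score = Σ (supportᵢ/N)·F1 scoreᵢ with N=89: (26/89)·0.8000 + (23/89)·0.4878 + (21/89)·0.3889 + (19/89)·0.6829 = 0.597

0.597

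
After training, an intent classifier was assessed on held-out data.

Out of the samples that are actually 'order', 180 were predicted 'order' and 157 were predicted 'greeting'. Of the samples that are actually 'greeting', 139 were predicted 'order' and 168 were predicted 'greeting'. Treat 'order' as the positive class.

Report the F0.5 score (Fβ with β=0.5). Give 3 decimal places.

Fβ = (1+β²)·TP / ((1+β²)·TP + β²·FN + FP), with β²=1/4
= 1.25·180 / (1.25·180 + 0.25·157 + 139) = 0.558

0.558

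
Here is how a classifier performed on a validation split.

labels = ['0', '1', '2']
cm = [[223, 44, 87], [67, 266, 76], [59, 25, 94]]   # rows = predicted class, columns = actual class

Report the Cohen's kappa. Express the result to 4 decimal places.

0.4183

Observed agreement pₒ = trace/N = 583/941 = 0.61955
Expected agreement pₑ = Σ (rowᵢ·colᵢ)/N² = (349·354 + 335·409 + 257·178)/941² = 0.34592
κ = (pₒ − pₑ)/(1 − pₑ) = (0.61955 − 0.34592)/(1 − 0.34592) = 0.4183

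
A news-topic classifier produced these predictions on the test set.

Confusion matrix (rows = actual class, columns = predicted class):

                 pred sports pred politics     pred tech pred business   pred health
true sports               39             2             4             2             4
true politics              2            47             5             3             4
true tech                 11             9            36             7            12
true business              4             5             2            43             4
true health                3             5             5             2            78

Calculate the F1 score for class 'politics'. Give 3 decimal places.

0.729

Treat 'politics' as positive and all other classes as negative.
F1 score = 2·TP/(2·TP+FP+FN).
politics: TP=47, FP=2+9+5+5=21, FN=2+5+3+4=14 → 94/129 = 0.7287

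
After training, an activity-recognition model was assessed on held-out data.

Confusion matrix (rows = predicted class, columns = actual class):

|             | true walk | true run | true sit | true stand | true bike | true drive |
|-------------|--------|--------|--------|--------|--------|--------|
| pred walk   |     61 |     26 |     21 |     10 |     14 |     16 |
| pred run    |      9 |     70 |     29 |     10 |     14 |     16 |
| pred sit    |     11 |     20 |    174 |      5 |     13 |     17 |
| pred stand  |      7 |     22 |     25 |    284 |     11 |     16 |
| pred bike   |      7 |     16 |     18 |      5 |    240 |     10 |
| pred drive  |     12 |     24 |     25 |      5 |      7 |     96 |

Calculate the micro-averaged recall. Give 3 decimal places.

0.677

Micro-averaging pools counts across classes: ΣTP=925, ΣFP=441, ΣFN=441.
Micro-recall = TP/(TP+FN) on pooled counts = 0.677 (equals overall accuracy in single-label multiclass).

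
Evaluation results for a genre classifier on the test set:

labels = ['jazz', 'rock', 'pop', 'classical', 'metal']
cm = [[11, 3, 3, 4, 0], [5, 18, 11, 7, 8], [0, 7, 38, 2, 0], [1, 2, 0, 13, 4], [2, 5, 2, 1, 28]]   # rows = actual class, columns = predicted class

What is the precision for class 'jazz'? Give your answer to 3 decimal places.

Take TP from the diagonal, FP from the rest of the 'jazz' prediction marginal, FN from the rest of the 'jazz' actual marginal.
precision = TP/(TP+FP).
jazz: TP=11, FP=5+0+1+2=8 → 11/19 = 0.5789

0.579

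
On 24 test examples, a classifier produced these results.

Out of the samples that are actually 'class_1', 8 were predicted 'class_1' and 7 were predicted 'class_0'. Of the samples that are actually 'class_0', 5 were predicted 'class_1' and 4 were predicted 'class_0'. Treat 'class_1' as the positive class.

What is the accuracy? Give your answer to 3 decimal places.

0.500

Accuracy = (TP+TN)/N = (8+4)/24 = 0.500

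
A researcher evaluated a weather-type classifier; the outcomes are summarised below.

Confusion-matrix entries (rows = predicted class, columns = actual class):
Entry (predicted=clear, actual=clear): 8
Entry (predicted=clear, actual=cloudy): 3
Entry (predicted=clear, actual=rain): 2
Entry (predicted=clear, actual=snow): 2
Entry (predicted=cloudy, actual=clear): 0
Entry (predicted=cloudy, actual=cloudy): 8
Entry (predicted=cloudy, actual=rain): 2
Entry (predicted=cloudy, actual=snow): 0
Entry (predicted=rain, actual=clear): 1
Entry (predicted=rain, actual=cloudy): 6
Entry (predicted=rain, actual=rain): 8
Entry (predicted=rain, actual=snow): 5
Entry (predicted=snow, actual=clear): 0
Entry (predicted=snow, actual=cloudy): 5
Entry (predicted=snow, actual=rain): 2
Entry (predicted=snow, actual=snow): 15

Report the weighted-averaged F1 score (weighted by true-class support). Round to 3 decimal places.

0.576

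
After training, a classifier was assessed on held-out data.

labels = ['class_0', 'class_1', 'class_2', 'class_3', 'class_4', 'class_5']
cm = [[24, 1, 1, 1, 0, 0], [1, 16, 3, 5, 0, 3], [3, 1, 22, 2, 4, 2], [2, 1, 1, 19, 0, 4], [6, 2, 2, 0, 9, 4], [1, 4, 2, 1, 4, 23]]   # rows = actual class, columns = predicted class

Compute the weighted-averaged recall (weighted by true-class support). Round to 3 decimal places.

0.649

Per-class recall (TP/(TP+FN)):
  class_0: TP=24, FN=1+1+1+0+0=3 → 24/27 = 0.8889
  class_1: TP=16, FN=1+3+5+0+3=12 → 16/28 = 0.5714
  class_2: TP=22, FN=3+1+2+4+2=12 → 22/34 = 0.6471
  class_3: TP=19, FN=2+1+1+0+4=8 → 19/27 = 0.7037
  class_4: TP=9, FN=6+2+2+0+4=14 → 9/23 = 0.3913
  class_5: TP=23, FN=1+4+2+1+4=12 → 23/35 = 0.6571
Weighted-recall = Σ (supportᵢ/N)·recallᵢ with N=174: (27/174)·0.8889 + (28/174)·0.5714 + (34/174)·0.6471 + (27/174)·0.7037 + (23/174)·0.3913 + (35/174)·0.6571 = 0.649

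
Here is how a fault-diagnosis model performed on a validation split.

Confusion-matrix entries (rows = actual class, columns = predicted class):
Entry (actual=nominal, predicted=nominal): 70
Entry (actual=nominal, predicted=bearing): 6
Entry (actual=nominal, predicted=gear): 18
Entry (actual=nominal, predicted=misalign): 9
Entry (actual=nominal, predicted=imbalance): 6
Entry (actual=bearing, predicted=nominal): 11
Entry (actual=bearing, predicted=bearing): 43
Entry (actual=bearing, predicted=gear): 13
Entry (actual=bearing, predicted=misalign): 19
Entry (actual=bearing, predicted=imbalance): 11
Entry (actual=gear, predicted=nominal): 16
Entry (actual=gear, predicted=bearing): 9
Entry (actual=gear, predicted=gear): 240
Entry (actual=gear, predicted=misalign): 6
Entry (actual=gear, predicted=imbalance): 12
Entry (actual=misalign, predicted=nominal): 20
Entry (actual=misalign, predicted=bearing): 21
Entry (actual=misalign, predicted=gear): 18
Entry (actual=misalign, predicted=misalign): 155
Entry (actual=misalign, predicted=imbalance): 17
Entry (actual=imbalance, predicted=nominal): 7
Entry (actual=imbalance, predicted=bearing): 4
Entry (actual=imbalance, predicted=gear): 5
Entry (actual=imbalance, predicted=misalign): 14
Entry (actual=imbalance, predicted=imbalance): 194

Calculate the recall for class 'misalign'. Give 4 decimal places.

One-vs-rest for 'misalign': TP = diagonal; FP = other classes predicted 'misalign'; FN = 'misalign' predicted as other.
recall = TP/(TP+FN).
misalign: TP=155, FN=20+21+18+17=76 → 155/231 = 0.67100

0.6710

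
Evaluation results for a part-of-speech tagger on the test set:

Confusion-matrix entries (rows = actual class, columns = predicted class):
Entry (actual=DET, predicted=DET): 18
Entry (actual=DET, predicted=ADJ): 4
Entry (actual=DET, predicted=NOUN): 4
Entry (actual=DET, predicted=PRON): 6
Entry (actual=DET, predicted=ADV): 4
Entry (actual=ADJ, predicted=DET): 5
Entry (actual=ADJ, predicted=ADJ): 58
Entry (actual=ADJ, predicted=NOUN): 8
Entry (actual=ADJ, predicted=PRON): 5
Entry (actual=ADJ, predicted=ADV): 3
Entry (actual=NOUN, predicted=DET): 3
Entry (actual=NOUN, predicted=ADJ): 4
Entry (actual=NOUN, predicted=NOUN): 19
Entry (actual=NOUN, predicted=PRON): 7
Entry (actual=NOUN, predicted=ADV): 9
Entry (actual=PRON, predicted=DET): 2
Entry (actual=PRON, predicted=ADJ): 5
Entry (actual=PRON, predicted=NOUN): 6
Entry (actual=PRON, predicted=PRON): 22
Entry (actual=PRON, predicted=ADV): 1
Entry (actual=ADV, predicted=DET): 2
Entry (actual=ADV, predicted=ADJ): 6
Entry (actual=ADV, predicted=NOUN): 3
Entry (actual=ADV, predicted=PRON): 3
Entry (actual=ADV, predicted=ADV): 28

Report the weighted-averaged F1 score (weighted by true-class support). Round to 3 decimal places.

Per-class F1 score (2·TP/(2·TP+FP+FN)):
  DET: TP=18, FP=5+3+2+2=12, FN=4+4+6+4=18 → 36/66 = 0.5455
  ADJ: TP=58, FP=4+4+5+6=19, FN=5+8+5+3=21 → 116/156 = 0.7436
  NOUN: TP=19, FP=4+8+6+3=21, FN=3+4+7+9=23 → 38/82 = 0.4634
  PRON: TP=22, FP=6+5+7+3=21, FN=2+5+6+1=14 → 44/79 = 0.5570
  ADV: TP=28, FP=4+3+9+1=17, FN=2+6+3+3=14 → 56/87 = 0.6437
Weighted-F1 score = Σ (supportᵢ/N)·F1 scoreᵢ with N=235: (36/235)·0.5455 + (79/235)·0.7436 + (42/235)·0.4634 + (36/235)·0.5570 + (42/235)·0.6437 = 0.617

0.617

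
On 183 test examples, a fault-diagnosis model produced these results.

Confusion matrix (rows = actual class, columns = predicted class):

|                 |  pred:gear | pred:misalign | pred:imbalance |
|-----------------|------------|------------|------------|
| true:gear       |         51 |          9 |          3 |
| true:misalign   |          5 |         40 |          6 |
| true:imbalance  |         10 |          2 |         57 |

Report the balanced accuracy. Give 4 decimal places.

0.8066

Balanced accuracy = mean of per-class recall.
  gear: recall = 51/63 = 0.80952
  misalign: recall = 40/51 = 0.78431
  imbalance: recall = 57/69 = 0.82609
Mean = (0.80952 + 0.78431 + 0.82609) / 3 = 0.8066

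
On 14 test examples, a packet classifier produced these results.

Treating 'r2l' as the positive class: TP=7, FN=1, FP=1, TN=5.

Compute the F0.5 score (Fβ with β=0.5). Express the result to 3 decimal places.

0.875

Fβ = (1+β²)·TP / ((1+β²)·TP + β²·FN + FP), with β²=1/4
= 1.25·7 / (1.25·7 + 0.25·1 + 1) = 0.875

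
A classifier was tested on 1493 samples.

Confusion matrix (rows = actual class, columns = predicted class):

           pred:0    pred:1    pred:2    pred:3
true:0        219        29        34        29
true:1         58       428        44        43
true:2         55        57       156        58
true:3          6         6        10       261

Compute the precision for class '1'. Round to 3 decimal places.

Treat '1' as positive and all other classes as negative.
precision = TP/(TP+FP).
1: TP=428, FP=29+57+6=92 → 428/520 = 0.8231

0.823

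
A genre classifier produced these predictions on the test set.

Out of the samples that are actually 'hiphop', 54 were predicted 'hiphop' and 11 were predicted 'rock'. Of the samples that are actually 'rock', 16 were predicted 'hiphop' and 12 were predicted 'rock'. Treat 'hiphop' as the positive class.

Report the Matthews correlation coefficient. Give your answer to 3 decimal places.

MCC = (TP·TN − FP·FN) / √((TP+FP)(TP+FN)(TN+FP)(TN+FN))
Numerator = 54·12 − 16·11 = 472
Denominator = √(70·65·28·23) = √2930200 = 1711.7827
MCC = 472 / 1711.7827 = 0.276

0.276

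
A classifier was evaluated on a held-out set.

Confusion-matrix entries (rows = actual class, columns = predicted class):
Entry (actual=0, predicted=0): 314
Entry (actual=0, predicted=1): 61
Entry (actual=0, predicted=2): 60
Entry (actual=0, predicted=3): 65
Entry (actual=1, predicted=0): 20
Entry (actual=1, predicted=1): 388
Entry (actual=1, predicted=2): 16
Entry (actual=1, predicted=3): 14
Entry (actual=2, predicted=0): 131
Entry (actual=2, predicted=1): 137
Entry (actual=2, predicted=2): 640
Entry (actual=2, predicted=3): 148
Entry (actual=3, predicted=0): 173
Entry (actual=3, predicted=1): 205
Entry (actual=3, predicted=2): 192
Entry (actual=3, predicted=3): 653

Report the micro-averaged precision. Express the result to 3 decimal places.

Micro-averaging pools counts across classes: ΣTP=1995, ΣFP=1222, ΣFN=1222.
Micro-precision = TP/(TP+FP) on pooled counts = 0.620 (equals overall accuracy in single-label multiclass).

0.620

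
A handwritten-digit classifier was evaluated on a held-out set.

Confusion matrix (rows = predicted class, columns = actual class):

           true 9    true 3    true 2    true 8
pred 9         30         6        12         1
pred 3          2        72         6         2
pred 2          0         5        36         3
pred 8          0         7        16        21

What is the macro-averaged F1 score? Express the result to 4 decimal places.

0.7003

Per-class F1 score (2·TP/(2·TP+FP+FN)):
  9: TP=30, FP=6+12+1=19, FN=2+0+0=2 → 60/81 = 0.74074
  3: TP=72, FP=2+6+2=10, FN=6+5+7=18 → 144/172 = 0.83721
  2: TP=36, FP=0+5+3=8, FN=12+6+16=34 → 72/114 = 0.63158
  8: TP=21, FP=0+7+16=23, FN=1+2+3=6 → 42/71 = 0.59155
Macro-F1 score = mean = (0.74074 + 0.83721 + 0.63158 + 0.59155) / 4 = 0.7003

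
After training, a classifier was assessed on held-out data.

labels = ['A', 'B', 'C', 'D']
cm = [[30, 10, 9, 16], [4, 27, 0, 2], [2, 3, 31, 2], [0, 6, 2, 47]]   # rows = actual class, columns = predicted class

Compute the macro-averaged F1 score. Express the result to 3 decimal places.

Per-class F1 score (2·TP/(2·TP+FP+FN)):
  A: TP=30, FP=4+2+0=6, FN=10+9+16=35 → 60/101 = 0.5941
  B: TP=27, FP=10+3+6=19, FN=4+0+2=6 → 54/79 = 0.6835
  C: TP=31, FP=9+0+2=11, FN=2+3+2=7 → 62/80 = 0.7750
  D: TP=47, FP=16+2+2=20, FN=0+6+2=8 → 94/122 = 0.7705
Macro-F1 score = mean = (0.5941 + 0.6835 + 0.7750 + 0.7705) / 4 = 0.706

0.706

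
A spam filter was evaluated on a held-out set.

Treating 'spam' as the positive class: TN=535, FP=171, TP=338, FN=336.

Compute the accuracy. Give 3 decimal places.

0.633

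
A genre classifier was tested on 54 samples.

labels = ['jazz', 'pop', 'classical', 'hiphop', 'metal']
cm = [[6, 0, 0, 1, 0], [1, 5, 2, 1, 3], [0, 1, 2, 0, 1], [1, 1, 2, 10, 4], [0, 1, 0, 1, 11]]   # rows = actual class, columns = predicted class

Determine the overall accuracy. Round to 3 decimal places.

Accuracy = trace / total = (6+5+2+10+11=34) / 54 = 34/54 = 0.630

0.630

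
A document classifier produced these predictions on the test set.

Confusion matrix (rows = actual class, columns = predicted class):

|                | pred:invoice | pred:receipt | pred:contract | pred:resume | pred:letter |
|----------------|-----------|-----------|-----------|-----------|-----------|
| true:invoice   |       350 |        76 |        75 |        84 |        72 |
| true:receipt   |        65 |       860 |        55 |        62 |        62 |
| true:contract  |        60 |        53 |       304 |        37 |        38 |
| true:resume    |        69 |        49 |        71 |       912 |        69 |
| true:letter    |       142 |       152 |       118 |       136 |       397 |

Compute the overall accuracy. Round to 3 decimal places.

0.646

Accuracy = trace / total = (350+860+304+912+397=2823) / 4368 = 2823/4368 = 0.646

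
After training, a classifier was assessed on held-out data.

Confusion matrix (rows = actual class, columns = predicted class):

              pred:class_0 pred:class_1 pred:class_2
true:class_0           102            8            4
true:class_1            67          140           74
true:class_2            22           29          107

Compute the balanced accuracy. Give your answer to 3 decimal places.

Balanced accuracy = mean of per-class recall.
  class_0: recall = 102/114 = 0.8947
  class_1: recall = 140/281 = 0.4982
  class_2: recall = 107/158 = 0.6772
Mean = (0.8947 + 0.4982 + 0.6772) / 3 = 0.690

0.690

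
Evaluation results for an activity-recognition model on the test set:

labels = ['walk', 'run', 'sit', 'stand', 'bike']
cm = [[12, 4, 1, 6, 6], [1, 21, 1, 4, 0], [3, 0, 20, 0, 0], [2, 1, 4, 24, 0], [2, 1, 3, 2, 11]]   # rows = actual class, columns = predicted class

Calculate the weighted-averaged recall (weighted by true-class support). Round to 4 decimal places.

Per-class recall (TP/(TP+FN)):
  walk: TP=12, FN=4+1+6+6=17 → 12/29 = 0.41379
  run: TP=21, FN=1+1+4+0=6 → 21/27 = 0.77778
  sit: TP=20, FN=3+0+0+0=3 → 20/23 = 0.86957
  stand: TP=24, FN=2+1+4+0=7 → 24/31 = 0.77419
  bike: TP=11, FN=2+1+3+2=8 → 11/19 = 0.57895
Weighted-recall = Σ (supportᵢ/N)·recallᵢ with N=129: (29/129)·0.41379 + (27/129)·0.77778 + (23/129)·0.86957 + (31/129)·0.77419 + (19/129)·0.57895 = 0.6822

0.6822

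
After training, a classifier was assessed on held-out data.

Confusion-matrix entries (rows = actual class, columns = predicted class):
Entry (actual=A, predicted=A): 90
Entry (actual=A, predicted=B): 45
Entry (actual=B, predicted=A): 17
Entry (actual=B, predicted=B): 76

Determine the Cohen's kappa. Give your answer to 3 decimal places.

Observed agreement pₒ = trace/N = 166/228 = 0.7281
Expected agreement pₑ = Σ (rowᵢ·colᵢ)/N² = (135·107 + 93·121)/228² = 0.4943
κ = (pₒ − pₑ)/(1 − pₑ) = (0.7281 − 0.4943)/(1 − 0.4943) = 0.462

0.462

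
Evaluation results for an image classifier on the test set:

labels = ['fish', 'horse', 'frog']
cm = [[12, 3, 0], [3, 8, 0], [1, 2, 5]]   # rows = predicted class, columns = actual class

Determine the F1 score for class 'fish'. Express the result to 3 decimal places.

Take TP from the diagonal, FP from the rest of the 'fish' prediction marginal, FN from the rest of the 'fish' actual marginal.
F1 score = 2·TP/(2·TP+FP+FN).
fish: TP=12, FP=3+0=3, FN=3+1=4 → 24/31 = 0.7742

0.774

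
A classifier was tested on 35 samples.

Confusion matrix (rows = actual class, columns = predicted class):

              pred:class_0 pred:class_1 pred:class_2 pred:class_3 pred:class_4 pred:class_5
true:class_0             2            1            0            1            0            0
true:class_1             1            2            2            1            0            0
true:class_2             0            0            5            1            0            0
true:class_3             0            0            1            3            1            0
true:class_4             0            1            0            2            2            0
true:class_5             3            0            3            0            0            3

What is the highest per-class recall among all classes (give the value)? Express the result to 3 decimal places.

Per-class recall (TP/(TP+FN)):
  class_0: TP=2, FN=1+0+1+0+0=2 → 2/4 = 0.5000
  class_1: TP=2, FN=1+2+1+0+0=4 → 2/6 = 0.3333
  class_2: TP=5, FN=0+0+1+0+0=1 → 5/6 = 0.8333
  class_3: TP=3, FN=0+0+1+1+0=2 → 3/5 = 0.6000
  class_4: TP=2, FN=0+1+0+2+0=3 → 2/5 = 0.4000
  class_5: TP=3, FN=3+0+3+0+0=6 → 3/9 = 0.3333
Highest is class 'class_2' with recall = 0.833.

0.833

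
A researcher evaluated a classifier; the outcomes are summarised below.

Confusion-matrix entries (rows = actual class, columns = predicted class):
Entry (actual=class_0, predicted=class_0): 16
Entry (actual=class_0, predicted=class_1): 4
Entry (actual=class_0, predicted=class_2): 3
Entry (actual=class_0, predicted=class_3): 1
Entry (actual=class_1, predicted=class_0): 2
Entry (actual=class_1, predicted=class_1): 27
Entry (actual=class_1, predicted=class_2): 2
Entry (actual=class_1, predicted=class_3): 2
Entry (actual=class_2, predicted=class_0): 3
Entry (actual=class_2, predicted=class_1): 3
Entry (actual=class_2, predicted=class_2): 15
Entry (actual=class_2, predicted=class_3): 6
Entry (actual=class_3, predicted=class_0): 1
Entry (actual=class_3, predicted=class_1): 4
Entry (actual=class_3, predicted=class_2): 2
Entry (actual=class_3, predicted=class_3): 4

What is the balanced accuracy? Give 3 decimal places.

0.601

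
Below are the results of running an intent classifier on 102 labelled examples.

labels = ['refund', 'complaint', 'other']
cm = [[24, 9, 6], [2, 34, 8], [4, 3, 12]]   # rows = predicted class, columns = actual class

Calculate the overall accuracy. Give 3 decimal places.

Accuracy = trace / total = (24+34+12=70) / 102 = 70/102 = 0.686

0.686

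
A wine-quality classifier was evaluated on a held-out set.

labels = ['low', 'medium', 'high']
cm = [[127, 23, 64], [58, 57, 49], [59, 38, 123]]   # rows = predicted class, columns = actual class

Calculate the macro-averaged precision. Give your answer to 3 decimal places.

0.500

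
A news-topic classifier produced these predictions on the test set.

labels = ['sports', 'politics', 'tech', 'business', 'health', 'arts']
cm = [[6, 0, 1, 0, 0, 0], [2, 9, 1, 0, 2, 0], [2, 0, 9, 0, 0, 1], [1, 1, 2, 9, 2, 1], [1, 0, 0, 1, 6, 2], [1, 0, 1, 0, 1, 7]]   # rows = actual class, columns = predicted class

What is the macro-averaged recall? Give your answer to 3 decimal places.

0.685

Per-class recall (TP/(TP+FN)):
  sports: TP=6, FN=0+1+0+0+0=1 → 6/7 = 0.8571
  politics: TP=9, FN=2+1+0+2+0=5 → 9/14 = 0.6429
  tech: TP=9, FN=2+0+0+0+1=3 → 9/12 = 0.7500
  business: TP=9, FN=1+1+2+2+1=7 → 9/16 = 0.5625
  health: TP=6, FN=1+0+0+1+2=4 → 6/10 = 0.6000
  arts: TP=7, FN=1+0+1+0+1=3 → 7/10 = 0.7000
Macro-recall = mean = (0.8571 + 0.6429 + 0.7500 + 0.5625 + 0.6000 + 0.7000) / 6 = 0.685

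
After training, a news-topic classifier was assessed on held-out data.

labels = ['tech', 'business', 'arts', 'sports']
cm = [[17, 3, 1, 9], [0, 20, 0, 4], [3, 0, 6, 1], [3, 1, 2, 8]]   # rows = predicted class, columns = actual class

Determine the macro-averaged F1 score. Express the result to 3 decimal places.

0.638

Per-class F1 score (2·TP/(2·TP+FP+FN)):
  tech: TP=17, FP=3+1+9=13, FN=0+3+3=6 → 34/53 = 0.6415
  business: TP=20, FP=0+0+4=4, FN=3+0+1=4 → 40/48 = 0.8333
  arts: TP=6, FP=3+0+1=4, FN=1+0+2=3 → 12/19 = 0.6316
  sports: TP=8, FP=3+1+2=6, FN=9+4+1=14 → 16/36 = 0.4444
Macro-F1 score = mean = (0.6415 + 0.8333 + 0.6316 + 0.4444) / 4 = 0.638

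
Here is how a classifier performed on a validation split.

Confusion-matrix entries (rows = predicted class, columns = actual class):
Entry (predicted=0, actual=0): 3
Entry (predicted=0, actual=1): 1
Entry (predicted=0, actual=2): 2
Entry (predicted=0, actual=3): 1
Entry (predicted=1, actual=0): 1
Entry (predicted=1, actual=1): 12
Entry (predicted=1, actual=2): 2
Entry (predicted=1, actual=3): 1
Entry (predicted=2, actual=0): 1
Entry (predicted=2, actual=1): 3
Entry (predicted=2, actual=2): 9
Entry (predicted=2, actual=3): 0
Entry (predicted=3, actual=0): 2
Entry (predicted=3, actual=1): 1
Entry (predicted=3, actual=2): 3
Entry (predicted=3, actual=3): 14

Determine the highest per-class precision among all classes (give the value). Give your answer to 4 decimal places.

0.7500

Per-class precision (TP/(TP+FP)):
  0: TP=3, FP=1+2+1=4 → 3/7 = 0.42857
  1: TP=12, FP=1+2+1=4 → 12/16 = 0.75000
  2: TP=9, FP=1+3+0=4 → 9/13 = 0.69231
  3: TP=14, FP=2+1+3=6 → 14/20 = 0.70000
Highest is class '1' with precision = 0.7500.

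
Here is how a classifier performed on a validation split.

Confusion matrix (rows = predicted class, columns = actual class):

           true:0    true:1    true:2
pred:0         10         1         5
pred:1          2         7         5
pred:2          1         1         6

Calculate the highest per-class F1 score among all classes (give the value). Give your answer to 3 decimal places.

Per-class F1 score (2·TP/(2·TP+FP+FN)):
  0: TP=10, FP=1+5=6, FN=2+1=3 → 20/29 = 0.6897
  1: TP=7, FP=2+5=7, FN=1+1=2 → 14/23 = 0.6087
  2: TP=6, FP=1+1=2, FN=5+5=10 → 12/24 = 0.5000
Highest is class '0' with F1 score = 0.690.

0.690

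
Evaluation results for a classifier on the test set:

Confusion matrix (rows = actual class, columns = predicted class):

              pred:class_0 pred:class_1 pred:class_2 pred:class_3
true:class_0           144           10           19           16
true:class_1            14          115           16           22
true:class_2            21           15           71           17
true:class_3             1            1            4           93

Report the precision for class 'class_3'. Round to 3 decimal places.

0.628

precision = TP/(TP+FP).
class_3: TP=93, FP=16+22+17=55 → 93/148 = 0.6284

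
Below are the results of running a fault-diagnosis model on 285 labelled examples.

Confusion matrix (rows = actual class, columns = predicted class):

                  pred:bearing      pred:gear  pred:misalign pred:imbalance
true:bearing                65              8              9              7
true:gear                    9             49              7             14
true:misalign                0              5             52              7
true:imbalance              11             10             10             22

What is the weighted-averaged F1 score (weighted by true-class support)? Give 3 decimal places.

Per-class F1 score (2·TP/(2·TP+FP+FN)):
  bearing: TP=65, FP=9+0+11=20, FN=8+9+7=24 → 130/174 = 0.7471
  gear: TP=49, FP=8+5+10=23, FN=9+7+14=30 → 98/151 = 0.6490
  misalign: TP=52, FP=9+7+10=26, FN=0+5+7=12 → 104/142 = 0.7324
  imbalance: TP=22, FP=7+14+7=28, FN=11+10+10=31 → 44/103 = 0.4272
Weighted-F1 score = Σ (supportᵢ/N)·F1 scoreᵢ with N=285: (89/285)·0.7471 + (79/285)·0.6490 + (64/285)·0.7324 + (53/285)·0.4272 = 0.657

0.657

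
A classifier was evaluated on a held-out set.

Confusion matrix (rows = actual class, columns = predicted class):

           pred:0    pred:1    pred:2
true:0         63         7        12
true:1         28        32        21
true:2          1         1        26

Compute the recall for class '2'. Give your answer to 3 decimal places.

One-vs-rest for '2': TP = diagonal; FP = other classes predicted '2'; FN = '2' predicted as other.
recall = TP/(TP+FN).
2: TP=26, FN=1+1=2 → 26/28 = 0.9286

0.929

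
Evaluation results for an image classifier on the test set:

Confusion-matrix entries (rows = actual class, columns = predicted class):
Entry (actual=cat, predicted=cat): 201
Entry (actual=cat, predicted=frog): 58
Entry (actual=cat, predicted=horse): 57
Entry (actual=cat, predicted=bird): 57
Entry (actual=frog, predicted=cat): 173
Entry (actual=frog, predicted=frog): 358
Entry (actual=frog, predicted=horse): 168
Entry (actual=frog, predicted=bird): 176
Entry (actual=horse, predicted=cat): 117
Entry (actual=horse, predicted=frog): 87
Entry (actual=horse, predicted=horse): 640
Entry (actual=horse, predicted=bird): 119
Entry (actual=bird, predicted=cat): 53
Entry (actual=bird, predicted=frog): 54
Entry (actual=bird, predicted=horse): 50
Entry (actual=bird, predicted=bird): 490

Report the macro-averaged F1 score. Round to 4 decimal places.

0.5695

Per-class F1 score (2·TP/(2·TP+FP+FN)):
  cat: TP=201, FP=173+117+53=343, FN=58+57+57=172 → 402/917 = 0.43839
  frog: TP=358, FP=58+87+54=199, FN=173+168+176=517 → 716/1432 = 0.50000
  horse: TP=640, FP=57+168+50=275, FN=117+87+119=323 → 1280/1878 = 0.68158
  bird: TP=490, FP=57+176+119=352, FN=53+54+50=157 → 980/1489 = 0.65816
Macro-F1 score = mean = (0.43839 + 0.50000 + 0.68158 + 0.65816) / 4 = 0.5695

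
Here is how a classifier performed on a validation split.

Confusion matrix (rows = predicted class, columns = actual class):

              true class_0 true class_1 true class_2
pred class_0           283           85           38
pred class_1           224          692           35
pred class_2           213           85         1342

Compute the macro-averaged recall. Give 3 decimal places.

0.715

Per-class recall (TP/(TP+FN)):
  class_0: TP=283, FN=224+213=437 → 283/720 = 0.3931
  class_1: TP=692, FN=85+85=170 → 692/862 = 0.8028
  class_2: TP=1342, FN=38+35=73 → 1342/1415 = 0.9484
Macro-recall = mean = (0.3931 + 0.8028 + 0.9484) / 3 = 0.715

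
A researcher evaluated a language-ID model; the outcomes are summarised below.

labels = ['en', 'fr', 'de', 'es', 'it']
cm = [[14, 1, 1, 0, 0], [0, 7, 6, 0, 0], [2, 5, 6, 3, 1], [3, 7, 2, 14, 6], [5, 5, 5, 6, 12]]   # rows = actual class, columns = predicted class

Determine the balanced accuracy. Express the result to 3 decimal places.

Balanced accuracy = mean of per-class recall.
  en: recall = 14/16 = 0.8750
  fr: recall = 7/13 = 0.5385
  de: recall = 6/17 = 0.3529
  es: recall = 14/32 = 0.4375
  it: recall = 12/33 = 0.3636
Mean = (0.8750 + 0.5385 + 0.3529 + 0.4375 + 0.3636) / 5 = 0.514

0.514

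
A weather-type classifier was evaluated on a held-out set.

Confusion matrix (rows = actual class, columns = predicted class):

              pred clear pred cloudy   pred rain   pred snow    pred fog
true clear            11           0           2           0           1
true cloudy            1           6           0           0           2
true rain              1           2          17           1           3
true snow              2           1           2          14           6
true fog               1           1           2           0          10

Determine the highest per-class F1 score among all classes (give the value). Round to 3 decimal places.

0.733

Per-class F1 score (2·TP/(2·TP+FP+FN)):
  clear: TP=11, FP=1+1+2+1=5, FN=0+2+0+1=3 → 22/30 = 0.7333
  cloudy: TP=6, FP=0+2+1+1=4, FN=1+0+0+2=3 → 12/19 = 0.6316
  rain: TP=17, FP=2+0+2+2=6, FN=1+2+1+3=7 → 34/47 = 0.7234
  snow: TP=14, FP=0+0+1+0=1, FN=2+1+2+6=11 → 28/40 = 0.7000
  fog: TP=10, FP=1+2+3+6=12, FN=1+1+2+0=4 → 20/36 = 0.5556
Highest is class 'clear' with F1 score = 0.733.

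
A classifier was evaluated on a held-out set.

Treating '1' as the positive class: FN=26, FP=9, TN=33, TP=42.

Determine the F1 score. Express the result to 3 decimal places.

0.706

Precision = TP/(TP+FP) = 42/51 = 0.8235
Recall = TP/(TP+FN) = 42/68 = 0.6176
F1 = 2·TP/(2·TP+FP+FN) = 84/119 = 0.706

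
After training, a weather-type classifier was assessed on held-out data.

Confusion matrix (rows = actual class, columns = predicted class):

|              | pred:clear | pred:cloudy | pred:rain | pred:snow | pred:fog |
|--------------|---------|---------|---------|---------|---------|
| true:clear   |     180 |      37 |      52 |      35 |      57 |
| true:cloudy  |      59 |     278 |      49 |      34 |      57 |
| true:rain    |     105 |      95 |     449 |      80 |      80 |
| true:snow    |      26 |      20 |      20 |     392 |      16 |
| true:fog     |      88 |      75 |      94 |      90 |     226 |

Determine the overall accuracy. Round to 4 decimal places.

Accuracy = trace / total = (180+278+449+392+226=1525) / 2694 = 1525/2694 = 0.5661

0.5661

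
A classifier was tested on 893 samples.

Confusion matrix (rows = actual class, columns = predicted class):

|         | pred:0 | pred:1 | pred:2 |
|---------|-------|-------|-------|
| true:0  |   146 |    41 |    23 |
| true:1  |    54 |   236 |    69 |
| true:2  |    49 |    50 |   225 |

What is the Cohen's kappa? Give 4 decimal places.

Observed agreement pₒ = trace/N = 607/893 = 0.67973
Expected agreement pₑ = Σ (rowᵢ·colᵢ)/N² = (210·249 + 359·327 + 324·317)/893² = 0.34158
κ = (pₒ − pₑ)/(1 − pₑ) = (0.67973 − 0.34158)/(1 − 0.34158) = 0.5136

0.5136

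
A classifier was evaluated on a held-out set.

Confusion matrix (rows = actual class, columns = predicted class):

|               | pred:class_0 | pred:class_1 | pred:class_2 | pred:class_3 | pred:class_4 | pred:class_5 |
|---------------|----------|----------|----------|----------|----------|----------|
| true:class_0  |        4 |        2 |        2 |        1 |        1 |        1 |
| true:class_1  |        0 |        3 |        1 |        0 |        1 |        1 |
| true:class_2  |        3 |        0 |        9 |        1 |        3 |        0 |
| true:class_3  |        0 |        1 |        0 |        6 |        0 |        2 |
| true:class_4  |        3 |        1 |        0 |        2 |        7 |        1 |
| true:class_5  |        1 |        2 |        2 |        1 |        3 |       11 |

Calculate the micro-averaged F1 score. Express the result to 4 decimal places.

Micro-averaging pools counts across classes: ΣTP=40, ΣFP=36, ΣFN=36.
Micro-F1 score = 2·TP/(2·TP+FP+FN) on pooled counts = 0.5263 (equals overall accuracy in single-label multiclass).

0.5263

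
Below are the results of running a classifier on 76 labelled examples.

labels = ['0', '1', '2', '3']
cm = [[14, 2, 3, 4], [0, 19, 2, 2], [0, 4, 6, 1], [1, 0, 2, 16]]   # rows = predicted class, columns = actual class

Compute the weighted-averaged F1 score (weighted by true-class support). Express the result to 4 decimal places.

0.7219

Per-class F1 score (2·TP/(2·TP+FP+FN)):
  0: TP=14, FP=2+3+4=9, FN=0+0+1=1 → 28/38 = 0.73684
  1: TP=19, FP=0+2+2=4, FN=2+4+0=6 → 38/48 = 0.79167
  2: TP=6, FP=0+4+1=5, FN=3+2+2=7 → 12/24 = 0.50000
  3: TP=16, FP=1+0+2=3, FN=4+2+1=7 → 32/42 = 0.76190
Weighted-F1 score = Σ (supportᵢ/N)·F1 scoreᵢ with N=76: (15/76)·0.73684 + (25/76)·0.79167 + (13/76)·0.50000 + (23/76)·0.76190 = 0.7219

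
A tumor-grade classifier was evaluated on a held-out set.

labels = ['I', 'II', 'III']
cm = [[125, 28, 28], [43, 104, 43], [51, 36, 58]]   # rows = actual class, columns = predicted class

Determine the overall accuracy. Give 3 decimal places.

0.556

Accuracy = trace / total = (125+104+58=287) / 516 = 287/516 = 0.556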